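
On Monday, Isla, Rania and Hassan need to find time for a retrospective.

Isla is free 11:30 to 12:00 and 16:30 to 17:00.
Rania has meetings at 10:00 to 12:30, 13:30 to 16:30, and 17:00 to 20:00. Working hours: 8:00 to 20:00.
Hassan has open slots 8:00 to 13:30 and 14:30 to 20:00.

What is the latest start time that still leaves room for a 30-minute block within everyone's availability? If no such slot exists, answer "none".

Rania free within 08:00–20:00: 08:00–10:00, 12:30–13:30, 16:30–17:00.
Isla ∩ Rania: 16:30–17:00.
Isla ∩ Rania ∩ Hassan: 16:30–17:00.
Windows ≥ 30 min: 16:30–17:00.
Latest start in the last window 16:30–17:00 is 17:00 − 30 min = 16:30.

16:30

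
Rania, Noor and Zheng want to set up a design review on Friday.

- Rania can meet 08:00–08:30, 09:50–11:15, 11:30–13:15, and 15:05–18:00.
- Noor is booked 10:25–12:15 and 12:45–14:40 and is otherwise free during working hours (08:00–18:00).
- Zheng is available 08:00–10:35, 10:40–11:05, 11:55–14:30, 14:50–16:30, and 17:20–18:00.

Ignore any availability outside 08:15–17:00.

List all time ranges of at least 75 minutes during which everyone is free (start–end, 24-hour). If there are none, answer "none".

Noor free within 08:00–18:00: 08:00–10:25, 12:15–12:45, 14:40–18:00.
Rania ∩ Noor: 08:00–08:30, 09:50–10:25, 12:15–12:45, 15:05–18:00.
Rania ∩ Noor ∩ Zheng: 08:00–08:30, 09:50–10:25, 12:15–12:45, 15:05–16:30, 17:20–18:00.
Restricted to 08:15–17:00: 08:15–08:30, 09:50–10:25, 12:15–12:45, 15:05–16:30.
Windows ≥ 75 min: 15:05–16:30.

15:05–16:30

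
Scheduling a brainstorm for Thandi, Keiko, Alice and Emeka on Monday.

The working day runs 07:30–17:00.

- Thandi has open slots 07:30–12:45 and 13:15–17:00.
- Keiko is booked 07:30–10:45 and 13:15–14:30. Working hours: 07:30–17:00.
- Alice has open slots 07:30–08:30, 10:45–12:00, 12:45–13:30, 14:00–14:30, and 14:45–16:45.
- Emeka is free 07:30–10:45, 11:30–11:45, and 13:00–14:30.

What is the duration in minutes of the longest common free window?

15 minutes

Keiko free within 07:30–17:00: 10:45–13:15, 14:30–17:00.
Thandi ∩ Keiko: 10:45–12:45, 14:30–17:00.
Thandi ∩ Keiko ∩ Alice: 10:45–12:00, 14:45–16:45.
Thandi ∩ Keiko ∩ Alice ∩ Emeka: 11:30–11:45.
Single common window of 15 minutes.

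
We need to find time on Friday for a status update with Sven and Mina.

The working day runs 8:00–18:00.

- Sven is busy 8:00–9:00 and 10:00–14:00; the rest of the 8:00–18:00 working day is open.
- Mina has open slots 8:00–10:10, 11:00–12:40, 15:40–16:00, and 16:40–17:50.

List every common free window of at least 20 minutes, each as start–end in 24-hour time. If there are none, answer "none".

Sven free within 08:00–18:00: 09:00–10:00, 14:00–18:00.
Sven ∩ Mina: 09:00–10:00, 15:40–16:00, 16:40–17:50.
Windows ≥ 20 min: 09:00–10:00, 15:40–16:00, 16:40–17:50.

09:00–10:00, 15:40–16:00, 16:40–17:50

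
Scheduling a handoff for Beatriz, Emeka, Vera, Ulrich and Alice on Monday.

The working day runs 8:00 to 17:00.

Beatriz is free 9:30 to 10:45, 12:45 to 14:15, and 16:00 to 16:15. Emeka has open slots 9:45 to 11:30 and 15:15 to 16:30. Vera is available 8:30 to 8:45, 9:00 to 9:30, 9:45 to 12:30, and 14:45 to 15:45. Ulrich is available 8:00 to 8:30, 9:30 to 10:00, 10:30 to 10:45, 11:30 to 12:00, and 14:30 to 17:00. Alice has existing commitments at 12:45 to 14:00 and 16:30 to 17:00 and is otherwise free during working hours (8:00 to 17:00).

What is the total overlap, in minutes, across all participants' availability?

Alice free within 08:00–17:00: 08:00–12:45, 14:00–16:30.
Beatriz ∩ Emeka: 09:45–10:45, 16:00–16:15.
Beatriz ∩ Emeka ∩ Vera: 09:45–10:45.
Beatriz ∩ Emeka ∩ Vera ∩ Ulrich: 09:45–10:00, 10:30–10:45.
Beatriz ∩ Emeka ∩ Vera ∩ Ulrich ∩ Alice: 09:45–10:00, 10:30–10:45.
Total common minutes: 15 + 15 = 30.

30 minutes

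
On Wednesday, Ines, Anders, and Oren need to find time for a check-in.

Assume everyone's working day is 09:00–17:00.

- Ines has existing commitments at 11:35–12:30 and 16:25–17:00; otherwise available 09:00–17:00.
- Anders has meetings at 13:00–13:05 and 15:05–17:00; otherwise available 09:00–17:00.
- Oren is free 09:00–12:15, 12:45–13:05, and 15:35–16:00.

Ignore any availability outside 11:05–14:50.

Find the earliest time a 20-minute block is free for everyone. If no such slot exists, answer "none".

Ines free within 09:00–17:00: 09:00–11:35, 12:30–16:25.
Anders free within 09:00–17:00: 09:00–13:00, 13:05–15:05.
Ines ∩ Anders: 09:00–11:35, 12:30–13:00, 13:05–15:05.
Ines ∩ Anders ∩ Oren: 09:00–11:35, 12:45–13:00.
Restricted to 11:05–14:50: 11:05–11:35, 12:45–13:00.
Windows ≥ 20 min: 11:05–11:35.
Earliest such window starts at 11:05.

11:05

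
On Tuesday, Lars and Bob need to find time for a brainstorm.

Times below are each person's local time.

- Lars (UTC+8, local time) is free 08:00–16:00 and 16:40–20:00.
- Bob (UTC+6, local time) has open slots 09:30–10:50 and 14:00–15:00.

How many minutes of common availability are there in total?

100 minutes

Lars → UTC: 00:00–08:00, 08:40–12:00.
Bob → UTC: 03:30–04:50, 08:00–09:00.
Lars ∩ Bob: 03:30–04:50, 08:40–09:00.
Total common minutes: 80 + 20 = 100.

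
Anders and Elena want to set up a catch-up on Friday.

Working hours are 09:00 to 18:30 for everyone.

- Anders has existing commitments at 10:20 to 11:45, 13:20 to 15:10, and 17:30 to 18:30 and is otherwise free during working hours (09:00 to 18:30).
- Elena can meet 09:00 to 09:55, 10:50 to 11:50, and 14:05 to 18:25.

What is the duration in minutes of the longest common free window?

140 minutes

Anders free within 09:00–18:30: 09:00–10:20, 11:45–13:20, 15:10–17:30.
Anders ∩ Elena: 09:00–09:55, 11:45–11:50, 15:10–17:30.
Common window lengths: 55, 5, 140 min; longest is 140.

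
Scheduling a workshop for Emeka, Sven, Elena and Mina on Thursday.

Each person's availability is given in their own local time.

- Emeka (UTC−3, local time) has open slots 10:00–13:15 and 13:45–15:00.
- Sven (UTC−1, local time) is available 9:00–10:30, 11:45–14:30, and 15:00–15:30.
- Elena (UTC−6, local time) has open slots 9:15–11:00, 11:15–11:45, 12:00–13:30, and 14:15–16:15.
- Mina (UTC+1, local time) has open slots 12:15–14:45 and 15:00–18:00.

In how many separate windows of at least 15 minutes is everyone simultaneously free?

Emeka → UTC: 13:00–16:15, 16:45–18:00.
Sven → UTC: 10:00–11:30, 12:45–15:30, 16:00–16:30.
Elena → UTC: 15:15–17:00, 17:15–17:45, 18:00–19:30, 20:15–22:15.
Mina → UTC: 11:15–13:45, 14:00–17:00.
Emeka ∩ Sven: 13:00–15:30, 16:00–16:15.
Emeka ∩ Sven ∩ Elena: 15:15–15:30, 16:00–16:15.
Emeka ∩ Sven ∩ Elena ∩ Mina: 15:15–15:30, 16:00–16:15.
Windows ≥ 15 min: 15:15–15:30, 16:00–16:15.
That's 2 windows.

2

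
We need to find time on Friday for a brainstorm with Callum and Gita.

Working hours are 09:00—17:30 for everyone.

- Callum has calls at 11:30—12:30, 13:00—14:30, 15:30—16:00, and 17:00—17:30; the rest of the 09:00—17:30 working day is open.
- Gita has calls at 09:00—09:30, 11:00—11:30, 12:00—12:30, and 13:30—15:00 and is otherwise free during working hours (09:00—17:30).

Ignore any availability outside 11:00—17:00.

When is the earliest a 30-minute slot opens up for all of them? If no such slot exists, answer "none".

Callum free within 09:00–17:30: 09:00–11:30, 12:30–13:00, 14:30–15:30, 16:00–17:00.
Gita free within 09:00–17:30: 09:30–11:00, 11:30–12:00, 12:30–13:30, 15:00–17:30.
Callum ∩ Gita: 09:30–11:00, 12:30–13:00, 15:00–15:30, 16:00–17:00.
Restricted to 11:00–17:00: 12:30–13:00, 15:00–15:30, 16:00–17:00.
Windows ≥ 30 min: 12:30–13:00, 15:00–15:30, 16:00–17:00.
Earliest such window starts at 12:30.

12:30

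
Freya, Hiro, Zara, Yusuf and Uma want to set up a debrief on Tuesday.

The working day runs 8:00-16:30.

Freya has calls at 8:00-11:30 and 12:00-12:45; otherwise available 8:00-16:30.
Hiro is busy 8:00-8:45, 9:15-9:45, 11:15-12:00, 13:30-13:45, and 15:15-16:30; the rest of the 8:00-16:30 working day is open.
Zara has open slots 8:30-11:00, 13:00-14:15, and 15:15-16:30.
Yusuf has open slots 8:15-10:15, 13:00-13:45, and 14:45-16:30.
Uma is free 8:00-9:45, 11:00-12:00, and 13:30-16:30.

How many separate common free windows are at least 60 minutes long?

Freya free within 08:00–16:30: 11:30–12:00, 12:45–16:30.
Hiro free within 08:00–16:30: 08:45–09:15, 09:45–11:15, 12:00–13:30, 13:45–15:15.
Freya ∩ Hiro: 12:45–13:30, 13:45–15:15.
Freya ∩ Hiro ∩ Zara: 13:00–13:30, 13:45–14:15.
Freya ∩ Hiro ∩ Zara ∩ Yusuf: 13:00–13:30.
Freya ∩ Hiro ∩ Zara ∩ Yusuf ∩ Uma: (none).
Windows ≥ 60 min: (none).
That's 0 windows.

0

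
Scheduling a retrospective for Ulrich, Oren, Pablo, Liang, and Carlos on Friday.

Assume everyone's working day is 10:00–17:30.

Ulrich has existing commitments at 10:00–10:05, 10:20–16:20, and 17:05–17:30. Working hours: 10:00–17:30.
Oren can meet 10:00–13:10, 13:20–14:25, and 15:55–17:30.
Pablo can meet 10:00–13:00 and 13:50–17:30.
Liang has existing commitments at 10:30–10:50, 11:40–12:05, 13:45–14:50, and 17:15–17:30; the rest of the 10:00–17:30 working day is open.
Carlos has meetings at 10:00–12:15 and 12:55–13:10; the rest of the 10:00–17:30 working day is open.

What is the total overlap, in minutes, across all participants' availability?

Ulrich free within 10:00–17:30: 10:05–10:20, 16:20–17:05.
Liang free within 10:00–17:30: 10:00–10:30, 10:50–11:40, 12:05–13:45, 14:50–17:15.
Carlos free within 10:00–17:30: 12:15–12:55, 13:10–17:30.
Ulrich ∩ Oren: 10:05–10:20, 16:20–17:05.
Ulrich ∩ Oren ∩ Pablo: 10:05–10:20, 16:20–17:05.
Ulrich ∩ Oren ∩ Pablo ∩ Liang: 10:05–10:20, 16:20–17:05.
Ulrich ∩ Oren ∩ Pablo ∩ Liang ∩ Carlos: 16:20–17:05.
Total common minutes: 45.

45 minutes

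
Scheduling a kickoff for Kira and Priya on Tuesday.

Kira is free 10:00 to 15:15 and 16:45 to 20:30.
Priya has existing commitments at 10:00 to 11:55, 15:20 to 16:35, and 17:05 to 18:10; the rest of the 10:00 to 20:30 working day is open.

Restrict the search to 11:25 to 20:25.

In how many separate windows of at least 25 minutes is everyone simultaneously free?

2

Priya free within 10:00–20:30: 11:55–15:20, 16:35–17:05, 18:10–20:30.
Kira ∩ Priya: 11:55–15:15, 16:45–17:05, 18:10–20:30.
Restricted to 11:25–20:25: 11:55–15:15, 16:45–17:05, 18:10–20:25.
Windows ≥ 25 min: 11:55–15:15, 18:10–20:25.
That's 2 windows.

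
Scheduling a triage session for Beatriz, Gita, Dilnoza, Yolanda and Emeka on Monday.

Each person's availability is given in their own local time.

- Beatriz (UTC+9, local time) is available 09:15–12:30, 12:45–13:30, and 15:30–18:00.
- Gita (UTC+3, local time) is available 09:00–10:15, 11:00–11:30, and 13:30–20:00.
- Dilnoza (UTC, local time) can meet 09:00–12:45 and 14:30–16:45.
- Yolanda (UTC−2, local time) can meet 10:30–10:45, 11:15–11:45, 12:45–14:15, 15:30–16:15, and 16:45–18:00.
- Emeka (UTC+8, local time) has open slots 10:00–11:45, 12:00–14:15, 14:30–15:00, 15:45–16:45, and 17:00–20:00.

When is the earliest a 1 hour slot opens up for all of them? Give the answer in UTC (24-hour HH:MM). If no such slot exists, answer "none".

none

Beatriz → UTC: 00:15–03:30, 03:45–04:30, 06:30–09:00.
Gita → UTC: 06:00–07:15, 08:00–08:30, 10:30–17:00.
Dilnoza → UTC: 09:00–12:45, 14:30–16:45.
Yolanda → UTC: 12:30–12:45, 13:15–13:45, 14:45–16:15, 17:30–18:15, 18:45–20:00.
Emeka → UTC: 02:00–03:45, 04:00–06:15, 06:30–07:00, 07:45–08:45, 09:00–12:00.
Beatriz ∩ Gita: 06:30–07:15, 08:00–08:30.
Beatriz ∩ Gita ∩ Dilnoza: (none).
Beatriz ∩ Gita ∩ Dilnoza ∩ Yolanda: (none).
Beatriz ∩ Gita ∩ Dilnoza ∩ Yolanda ∩ Emeka: (none).
Windows ≥ 60 min: (none).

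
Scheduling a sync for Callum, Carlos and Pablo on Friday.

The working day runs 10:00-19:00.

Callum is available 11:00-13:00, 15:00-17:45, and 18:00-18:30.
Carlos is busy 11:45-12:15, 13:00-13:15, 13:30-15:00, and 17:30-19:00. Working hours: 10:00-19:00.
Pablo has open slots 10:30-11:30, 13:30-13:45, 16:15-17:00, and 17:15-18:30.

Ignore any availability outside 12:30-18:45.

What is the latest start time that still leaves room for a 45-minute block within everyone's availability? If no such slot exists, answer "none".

Carlos free within 10:00–19:00: 10:00–11:45, 12:15–13:00, 13:15–13:30, 15:00–17:30.
Callum ∩ Carlos: 11:00–11:45, 12:15–13:00, 15:00–17:30.
Callum ∩ Carlos ∩ Pablo: 11:00–11:30, 16:15–17:00, 17:15–17:30.
Restricted to 12:30–18:45: 16:15–17:00, 17:15–17:30.
Windows ≥ 45 min: 16:15–17:00.
Latest start in the last window 16:15–17:00 is 17:00 − 45 min = 16:15.

16:15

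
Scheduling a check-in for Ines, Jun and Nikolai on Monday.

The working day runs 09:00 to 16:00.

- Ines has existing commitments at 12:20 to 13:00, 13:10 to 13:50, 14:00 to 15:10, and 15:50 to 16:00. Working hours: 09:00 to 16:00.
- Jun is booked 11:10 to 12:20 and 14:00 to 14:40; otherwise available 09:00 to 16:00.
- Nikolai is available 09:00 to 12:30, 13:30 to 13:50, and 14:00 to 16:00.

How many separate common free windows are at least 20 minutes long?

Ines free within 09:00–16:00: 09:00–12:20, 13:00–13:10, 13:50–14:00, 15:10–15:50.
Jun free within 09:00–16:00: 09:00–11:10, 12:20–14:00, 14:40–16:00.
Ines ∩ Jun: 09:00–11:10, 13:00–13:10, 13:50–14:00, 15:10–15:50.
Ines ∩ Jun ∩ Nikolai: 09:00–11:10, 15:10–15:50.
Windows ≥ 20 min: 09:00–11:10, 15:10–15:50.
That's 2 windows.

2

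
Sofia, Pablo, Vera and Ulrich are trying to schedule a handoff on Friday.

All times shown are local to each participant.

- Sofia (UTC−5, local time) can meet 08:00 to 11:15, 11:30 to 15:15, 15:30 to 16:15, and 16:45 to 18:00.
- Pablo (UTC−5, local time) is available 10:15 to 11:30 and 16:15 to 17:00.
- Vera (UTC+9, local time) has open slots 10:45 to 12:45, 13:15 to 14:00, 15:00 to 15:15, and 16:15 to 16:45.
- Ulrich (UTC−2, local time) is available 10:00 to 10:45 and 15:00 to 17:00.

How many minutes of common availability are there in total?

Sofia → UTC: 13:00–16:15, 16:30–20:15, 20:30–21:15, 21:45–23:00.
Pablo → UTC: 15:15–16:30, 21:15–22:00.
Vera → UTC: 01:45–03:45, 04:15–05:00, 06:00–06:15, 07:15–07:45.
Ulrich → UTC: 12:00–12:45, 17:00–19:00.
Sofia ∩ Pablo: 15:15–16:15, 21:45–22:00.
Sofia ∩ Pablo ∩ Vera: (none).
Sofia ∩ Pablo ∩ Vera ∩ Ulrich: (none).
Total common minutes: 0.

0 minutes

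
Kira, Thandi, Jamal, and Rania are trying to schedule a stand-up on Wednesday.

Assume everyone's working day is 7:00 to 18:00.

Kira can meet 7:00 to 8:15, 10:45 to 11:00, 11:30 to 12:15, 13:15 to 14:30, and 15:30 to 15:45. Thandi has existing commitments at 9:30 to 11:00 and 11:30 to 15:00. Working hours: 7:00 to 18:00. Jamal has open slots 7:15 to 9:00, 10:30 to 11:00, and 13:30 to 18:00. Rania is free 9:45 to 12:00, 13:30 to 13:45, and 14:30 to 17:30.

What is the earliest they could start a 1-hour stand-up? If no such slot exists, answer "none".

Thandi free within 07:00–18:00: 07:00–09:30, 11:00–11:30, 15:00–18:00.
Kira ∩ Thandi: 07:00–08:15, 15:30–15:45.
Kira ∩ Thandi ∩ Jamal: 07:15–08:15, 15:30–15:45.
Kira ∩ Thandi ∩ Jamal ∩ Rania: 15:30–15:45.
Windows ≥ 60 min: (none).

none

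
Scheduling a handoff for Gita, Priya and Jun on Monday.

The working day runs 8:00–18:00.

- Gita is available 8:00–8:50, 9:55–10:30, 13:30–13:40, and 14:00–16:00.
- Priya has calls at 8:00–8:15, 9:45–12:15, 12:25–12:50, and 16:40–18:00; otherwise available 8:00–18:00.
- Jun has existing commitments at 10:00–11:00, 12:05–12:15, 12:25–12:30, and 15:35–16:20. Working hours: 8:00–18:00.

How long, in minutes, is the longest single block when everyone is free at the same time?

95 minutes

Priya free within 08:00–18:00: 08:15–09:45, 12:15–12:25, 12:50–16:40.
Jun free within 08:00–18:00: 08:00–10:00, 11:00–12:05, 12:15–12:25, 12:30–15:35, 16:20–18:00.
Gita ∩ Priya: 08:15–08:50, 13:30–13:40, 14:00–16:00.
Gita ∩ Priya ∩ Jun: 08:15–08:50, 13:30–13:40, 14:00–15:35.
Common window lengths: 35, 10, 95 min; longest is 95.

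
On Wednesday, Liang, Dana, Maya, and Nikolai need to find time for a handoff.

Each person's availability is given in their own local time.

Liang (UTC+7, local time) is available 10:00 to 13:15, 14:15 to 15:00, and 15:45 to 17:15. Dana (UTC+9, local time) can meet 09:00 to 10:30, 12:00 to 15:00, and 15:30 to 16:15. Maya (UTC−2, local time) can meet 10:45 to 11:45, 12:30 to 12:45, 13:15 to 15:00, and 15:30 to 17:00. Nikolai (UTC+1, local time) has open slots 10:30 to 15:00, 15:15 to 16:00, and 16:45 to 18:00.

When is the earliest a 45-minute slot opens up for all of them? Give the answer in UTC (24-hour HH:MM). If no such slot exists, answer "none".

none

Liang → UTC: 03:00–06:15, 07:15–08:00, 08:45–10:15.
Dana → UTC: 00:00–01:30, 03:00–06:00, 06:30–07:15.
Maya → UTC: 12:45–13:45, 14:30–14:45, 15:15–17:00, 17:30–19:00.
Nikolai → UTC: 09:30–14:00, 14:15–15:00, 15:45–17:00.
Liang ∩ Dana: 03:00–06:00.
Liang ∩ Dana ∩ Maya: (none).
Liang ∩ Dana ∩ Maya ∩ Nikolai: (none).
Windows ≥ 45 min: (none).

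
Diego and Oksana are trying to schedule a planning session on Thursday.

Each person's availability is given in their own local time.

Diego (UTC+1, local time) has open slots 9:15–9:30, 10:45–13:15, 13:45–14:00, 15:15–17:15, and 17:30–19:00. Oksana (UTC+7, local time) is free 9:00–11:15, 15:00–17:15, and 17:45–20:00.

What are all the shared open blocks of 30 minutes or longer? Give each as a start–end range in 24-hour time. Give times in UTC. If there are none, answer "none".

Diego → UTC: 08:15–08:30, 09:45–12:15, 12:45–13:00, 14:15–16:15, 16:30–18:00.
Oksana → UTC: 02:00–04:15, 08:00–10:15, 10:45–13:00.
Diego ∩ Oksana: 08:15–08:30, 09:45–10:15, 10:45–12:15, 12:45–13:00.
Windows ≥ 30 min: 09:45–10:15, 10:45–12:15.

09:45–10:15, 10:45–12:15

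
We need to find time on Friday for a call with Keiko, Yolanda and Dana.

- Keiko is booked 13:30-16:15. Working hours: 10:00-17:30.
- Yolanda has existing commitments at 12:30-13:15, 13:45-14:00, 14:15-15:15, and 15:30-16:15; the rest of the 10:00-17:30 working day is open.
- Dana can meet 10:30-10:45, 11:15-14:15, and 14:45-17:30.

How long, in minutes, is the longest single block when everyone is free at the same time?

75 minutes

Keiko free within 10:00–17:30: 10:00–13:30, 16:15–17:30.
Yolanda free within 10:00–17:30: 10:00–12:30, 13:15–13:45, 14:00–14:15, 15:15–15:30, 16:15–17:30.
Keiko ∩ Yolanda: 10:00–12:30, 13:15–13:30, 16:15–17:30.
Keiko ∩ Yolanda ∩ Dana: 10:30–10:45, 11:15–12:30, 13:15–13:30, 16:15–17:30.
Common window lengths: 15, 75, 15, 75 min; longest is 75.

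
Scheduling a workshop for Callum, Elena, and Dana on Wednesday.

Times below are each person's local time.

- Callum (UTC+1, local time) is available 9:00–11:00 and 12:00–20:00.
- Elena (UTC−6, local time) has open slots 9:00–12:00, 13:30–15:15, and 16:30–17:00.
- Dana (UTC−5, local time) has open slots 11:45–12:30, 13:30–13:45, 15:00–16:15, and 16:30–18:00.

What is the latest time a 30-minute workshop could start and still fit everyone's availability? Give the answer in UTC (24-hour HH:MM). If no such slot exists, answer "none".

Callum → UTC: 08:00–10:00, 11:00–19:00.
Elena → UTC: 15:00–18:00, 19:30–21:15, 22:30–23:00.
Dana → UTC: 16:45–17:30, 18:30–18:45, 20:00–21:15, 21:30–23:00.
Callum ∩ Elena: 15:00–18:00.
Callum ∩ Elena ∩ Dana: 16:45–17:30.
Windows ≥ 30 min: 16:45–17:30.
Latest start in the last window 16:45–17:30 is 17:30 − 30 min = 17:00.

17:00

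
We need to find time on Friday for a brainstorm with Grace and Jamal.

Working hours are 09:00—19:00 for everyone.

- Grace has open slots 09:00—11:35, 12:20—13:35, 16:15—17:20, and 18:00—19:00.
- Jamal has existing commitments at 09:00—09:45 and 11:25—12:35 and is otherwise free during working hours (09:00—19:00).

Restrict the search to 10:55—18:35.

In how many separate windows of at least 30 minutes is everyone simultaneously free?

Jamal free within 09:00–19:00: 09:45–11:25, 12:35–19:00.
Grace ∩ Jamal: 09:45–11:25, 12:35–13:35, 16:15–17:20, 18:00–19:00.
Restricted to 10:55–18:35: 10:55–11:25, 12:35–13:35, 16:15–17:20, 18:00–18:35.
Windows ≥ 30 min: 10:55–11:25, 12:35–13:35, 16:15–17:20, 18:00–18:35.
That's 4 windows.

4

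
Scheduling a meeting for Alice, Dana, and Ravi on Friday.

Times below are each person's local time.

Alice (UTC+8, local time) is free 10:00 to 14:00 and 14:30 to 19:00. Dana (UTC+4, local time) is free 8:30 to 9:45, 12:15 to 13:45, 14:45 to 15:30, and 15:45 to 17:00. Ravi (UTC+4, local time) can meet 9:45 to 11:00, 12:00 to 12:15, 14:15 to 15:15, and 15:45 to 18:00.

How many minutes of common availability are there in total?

15 minutes

Alice → UTC: 02:00–06:00, 06:30–11:00.
Dana → UTC: 04:30–05:45, 08:15–09:45, 10:45–11:30, 11:45–13:00.
Ravi → UTC: 05:45–07:00, 08:00–08:15, 10:15–11:15, 11:45–14:00.
Alice ∩ Dana: 04:30–05:45, 08:15–09:45, 10:45–11:00.
Alice ∩ Dana ∩ Ravi: 10:45–11:00.
Total common minutes: 15.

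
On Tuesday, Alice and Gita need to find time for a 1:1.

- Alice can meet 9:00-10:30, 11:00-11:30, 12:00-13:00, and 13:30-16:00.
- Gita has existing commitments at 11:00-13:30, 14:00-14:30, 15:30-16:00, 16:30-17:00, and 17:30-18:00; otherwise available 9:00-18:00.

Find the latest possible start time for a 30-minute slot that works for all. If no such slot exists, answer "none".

Gita free within 09:00–18:00: 09:00–11:00, 13:30–14:00, 14:30–15:30, 16:00–16:30, 17:00–17:30.
Alice ∩ Gita: 09:00–10:30, 13:30–14:00, 14:30–15:30.
Windows ≥ 30 min: 09:00–10:30, 13:30–14:00, 14:30–15:30.
Latest start in the last window 14:30–15:30 is 15:30 − 30 min = 15:00.

15:00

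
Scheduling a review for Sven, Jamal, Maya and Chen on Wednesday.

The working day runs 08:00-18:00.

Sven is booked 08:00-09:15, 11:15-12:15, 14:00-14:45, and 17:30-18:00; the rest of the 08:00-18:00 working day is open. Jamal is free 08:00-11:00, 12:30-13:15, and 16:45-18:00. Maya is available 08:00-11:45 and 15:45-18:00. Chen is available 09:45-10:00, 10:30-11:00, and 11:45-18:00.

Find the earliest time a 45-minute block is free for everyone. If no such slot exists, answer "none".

Sven free within 08:00–18:00: 09:15–11:15, 12:15–14:00, 14:45–17:30.
Sven ∩ Jamal: 09:15–11:00, 12:30–13:15, 16:45–17:30.
Sven ∩ Jamal ∩ Maya: 09:15–11:00, 16:45–17:30.
Sven ∩ Jamal ∩ Maya ∩ Chen: 09:45–10:00, 10:30–11:00, 16:45–17:30.
Windows ≥ 45 min: 16:45–17:30.
Earliest such window starts at 16:45.

16:45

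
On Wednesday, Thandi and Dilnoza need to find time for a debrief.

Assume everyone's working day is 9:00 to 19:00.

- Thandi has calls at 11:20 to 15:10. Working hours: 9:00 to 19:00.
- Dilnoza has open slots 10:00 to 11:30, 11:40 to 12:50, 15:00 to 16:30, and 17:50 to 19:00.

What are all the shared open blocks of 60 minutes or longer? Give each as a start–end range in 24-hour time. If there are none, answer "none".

10:00–11:20, 15:10–16:30, 17:50–19:00

Thandi free within 09:00–19:00: 09:00–11:20, 15:10–19:00.
Thandi ∩ Dilnoza: 10:00–11:20, 15:10–16:30, 17:50–19:00.
Windows ≥ 60 min: 10:00–11:20, 15:10–16:30, 17:50–19:00.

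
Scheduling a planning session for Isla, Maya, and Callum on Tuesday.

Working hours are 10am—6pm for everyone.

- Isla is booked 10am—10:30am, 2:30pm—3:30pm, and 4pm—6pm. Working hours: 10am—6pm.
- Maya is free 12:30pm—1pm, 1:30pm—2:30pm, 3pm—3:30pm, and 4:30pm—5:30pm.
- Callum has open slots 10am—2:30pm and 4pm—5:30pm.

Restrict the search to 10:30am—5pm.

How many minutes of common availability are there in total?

Isla free within 10:00–18:00: 10:30–14:30, 15:30–16:00.
Isla ∩ Maya: 12:30–13:00, 13:30–14:30.
Isla ∩ Maya ∩ Callum: 12:30–13:00, 13:30–14:30.
Restricted to 10:30–17:00: 12:30–13:00, 13:30–14:30.
Total common minutes: 30 + 60 = 90.

90 minutes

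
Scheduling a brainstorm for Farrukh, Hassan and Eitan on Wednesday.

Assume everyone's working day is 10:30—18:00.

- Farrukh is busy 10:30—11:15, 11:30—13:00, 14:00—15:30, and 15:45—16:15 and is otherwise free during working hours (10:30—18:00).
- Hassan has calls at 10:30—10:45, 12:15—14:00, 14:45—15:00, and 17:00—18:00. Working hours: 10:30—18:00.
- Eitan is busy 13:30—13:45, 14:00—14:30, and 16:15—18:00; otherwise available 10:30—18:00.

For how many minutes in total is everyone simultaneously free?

Farrukh free within 10:30–18:00: 11:15–11:30, 13:00–14:00, 15:30–15:45, 16:15–18:00.
Hassan free within 10:30–18:00: 10:45–12:15, 14:00–14:45, 15:00–17:00.
Eitan free within 10:30–18:00: 10:30–13:30, 13:45–14:00, 14:30–16:15.
Farrukh ∩ Hassan: 11:15–11:30, 15:30–15:45, 16:15–17:00.
Farrukh ∩ Hassan ∩ Eitan: 11:15–11:30, 15:30–15:45.
Total common minutes: 15 + 15 = 30.

30 minutes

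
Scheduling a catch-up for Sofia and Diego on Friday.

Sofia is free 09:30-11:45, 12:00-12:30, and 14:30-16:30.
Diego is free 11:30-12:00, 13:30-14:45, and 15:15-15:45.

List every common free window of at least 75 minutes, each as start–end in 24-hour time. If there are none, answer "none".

Sofia ∩ Diego: 11:30–11:45, 14:30–14:45, 15:15–15:45.
Windows ≥ 75 min: (none).

none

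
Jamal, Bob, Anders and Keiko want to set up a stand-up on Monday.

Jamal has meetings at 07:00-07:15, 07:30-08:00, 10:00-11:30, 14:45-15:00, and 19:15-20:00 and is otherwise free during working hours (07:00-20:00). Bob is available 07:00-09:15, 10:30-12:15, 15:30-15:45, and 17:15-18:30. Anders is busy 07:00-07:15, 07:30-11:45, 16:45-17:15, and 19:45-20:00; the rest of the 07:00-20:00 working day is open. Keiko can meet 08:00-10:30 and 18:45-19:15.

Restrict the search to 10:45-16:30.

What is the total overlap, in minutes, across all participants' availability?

0 minutes

Jamal free within 07:00–20:00: 07:15–07:30, 08:00–10:00, 11:30–14:45, 15:00–19:15.
Anders free within 07:00–20:00: 07:15–07:30, 11:45–16:45, 17:15–19:45.
Jamal ∩ Bob: 07:15–07:30, 08:00–09:15, 11:30–12:15, 15:30–15:45, 17:15–18:30.
Jamal ∩ Bob ∩ Anders: 07:15–07:30, 11:45–12:15, 15:30–15:45, 17:15–18:30.
Jamal ∩ Bob ∩ Anders ∩ Keiko: (none).
Restricted to 10:45–16:30: (none).
Total common minutes: 0.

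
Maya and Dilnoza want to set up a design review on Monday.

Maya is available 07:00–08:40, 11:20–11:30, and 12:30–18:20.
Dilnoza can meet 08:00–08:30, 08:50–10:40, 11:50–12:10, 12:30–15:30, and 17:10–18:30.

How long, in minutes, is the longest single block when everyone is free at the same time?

Maya ∩ Dilnoza: 08:00–08:30, 12:30–15:30, 17:10–18:20.
Common window lengths: 30, 180, 70 min; longest is 180.

180 minutes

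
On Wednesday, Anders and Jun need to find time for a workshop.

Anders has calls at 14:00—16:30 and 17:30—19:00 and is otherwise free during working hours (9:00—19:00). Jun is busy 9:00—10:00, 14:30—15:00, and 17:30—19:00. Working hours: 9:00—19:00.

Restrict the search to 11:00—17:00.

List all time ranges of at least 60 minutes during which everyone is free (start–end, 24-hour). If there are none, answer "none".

Anders free within 09:00–19:00: 09:00–14:00, 16:30–17:30.
Jun free within 09:00–19:00: 10:00–14:30, 15:00–17:30.
Anders ∩ Jun: 10:00–14:00, 16:30–17:30.
Restricted to 11:00–17:00: 11:00–14:00, 16:30–17:00.
Windows ≥ 60 min: 11:00–14:00.

11:00–14:00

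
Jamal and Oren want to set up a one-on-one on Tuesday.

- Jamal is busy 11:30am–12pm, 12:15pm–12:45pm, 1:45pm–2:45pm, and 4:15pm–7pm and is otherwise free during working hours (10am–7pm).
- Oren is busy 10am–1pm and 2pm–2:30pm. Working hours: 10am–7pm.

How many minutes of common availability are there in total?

Jamal free within 10:00–19:00: 10:00–11:30, 12:00–12:15, 12:45–13:45, 14:45–16:15.
Oren free within 10:00–19:00: 13:00–14:00, 14:30–19:00.
Jamal ∩ Oren: 13:00–13:45, 14:45–16:15.
Total common minutes: 45 + 90 = 135.

135 minutes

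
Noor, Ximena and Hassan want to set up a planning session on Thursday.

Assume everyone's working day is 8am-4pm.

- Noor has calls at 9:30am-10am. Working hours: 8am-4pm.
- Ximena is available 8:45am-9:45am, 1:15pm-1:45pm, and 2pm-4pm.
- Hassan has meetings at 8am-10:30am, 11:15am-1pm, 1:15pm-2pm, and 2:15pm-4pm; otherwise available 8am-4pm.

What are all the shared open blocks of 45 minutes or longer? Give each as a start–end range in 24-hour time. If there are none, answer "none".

Noor free within 08:00–16:00: 08:00–09:30, 10:00–16:00.
Hassan free within 08:00–16:00: 10:30–11:15, 13:00–13:15, 14:00–14:15.
Noor ∩ Ximena: 08:45–09:30, 13:15–13:45, 14:00–16:00.
Noor ∩ Ximena ∩ Hassan: 14:00–14:15.
Windows ≥ 45 min: (none).

none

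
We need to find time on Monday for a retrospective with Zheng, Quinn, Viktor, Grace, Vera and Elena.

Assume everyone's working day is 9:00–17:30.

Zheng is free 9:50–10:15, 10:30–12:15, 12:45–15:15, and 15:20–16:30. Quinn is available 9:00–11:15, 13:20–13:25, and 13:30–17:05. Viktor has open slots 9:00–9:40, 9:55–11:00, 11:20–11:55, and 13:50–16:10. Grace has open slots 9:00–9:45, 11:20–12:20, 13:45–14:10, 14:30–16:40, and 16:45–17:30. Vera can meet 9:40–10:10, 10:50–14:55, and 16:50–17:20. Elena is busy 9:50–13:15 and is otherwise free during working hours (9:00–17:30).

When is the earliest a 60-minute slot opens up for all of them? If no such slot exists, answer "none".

Elena free within 09:00–17:30: 09:00–09:50, 13:15–17:30.
Zheng ∩ Quinn: 09:50–10:15, 10:30–11:15, 13:20–13:25, 13:30–15:15, 15:20–16:30.
Zheng ∩ Quinn ∩ Viktor: 09:55–10:15, 10:30–11:00, 13:50–15:15, 15:20–16:10.
Zheng ∩ Quinn ∩ Viktor ∩ Grace: 13:50–14:10, 14:30–15:15, 15:20–16:10.
Zheng ∩ Quinn ∩ Viktor ∩ Grace ∩ Vera: 13:50–14:10, 14:30–14:55.
Zheng ∩ Quinn ∩ Viktor ∩ Grace ∩ Vera ∩ Elena: 13:50–14:10, 14:30–14:55.
Windows ≥ 60 min: (none).

none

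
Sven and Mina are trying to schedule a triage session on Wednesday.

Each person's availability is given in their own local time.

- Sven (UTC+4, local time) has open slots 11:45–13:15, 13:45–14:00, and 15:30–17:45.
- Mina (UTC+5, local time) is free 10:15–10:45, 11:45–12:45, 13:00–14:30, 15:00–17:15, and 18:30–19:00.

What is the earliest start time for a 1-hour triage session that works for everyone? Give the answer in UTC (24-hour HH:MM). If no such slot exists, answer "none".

Sven → UTC: 07:45–09:15, 09:45–10:00, 11:30–13:45.
Mina → UTC: 05:15–05:45, 06:45–07:45, 08:00–09:30, 10:00–12:15, 13:30–14:00.
Sven ∩ Mina: 08:00–09:15, 11:30–12:15, 13:30–13:45.
Windows ≥ 60 min: 08:00–09:15.
Earliest such window starts at 08:00.

08:00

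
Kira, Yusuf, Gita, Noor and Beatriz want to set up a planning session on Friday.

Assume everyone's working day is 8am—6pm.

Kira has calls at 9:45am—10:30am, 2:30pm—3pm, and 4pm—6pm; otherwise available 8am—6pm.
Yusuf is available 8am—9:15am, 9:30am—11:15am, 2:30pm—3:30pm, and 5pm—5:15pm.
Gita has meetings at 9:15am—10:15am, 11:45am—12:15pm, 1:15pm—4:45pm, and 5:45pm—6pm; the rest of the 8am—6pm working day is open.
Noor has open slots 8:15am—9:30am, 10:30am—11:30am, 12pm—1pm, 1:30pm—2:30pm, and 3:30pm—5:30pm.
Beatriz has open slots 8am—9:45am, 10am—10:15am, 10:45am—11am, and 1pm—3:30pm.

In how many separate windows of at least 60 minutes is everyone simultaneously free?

Kira free within 08:00–18:00: 08:00–09:45, 10:30–14:30, 15:00–16:00.
Gita free within 08:00–18:00: 08:00–09:15, 10:15–11:45, 12:15–13:15, 16:45–17:45.
Kira ∩ Yusuf: 08:00–09:15, 09:30–09:45, 10:30–11:15, 15:00–15:30.
Kira ∩ Yusuf ∩ Gita: 08:00–09:15, 10:30–11:15.
Kira ∩ Yusuf ∩ Gita ∩ Noor: 08:15–09:15, 10:30–11:15.
Kira ∩ Yusuf ∩ Gita ∩ Noor ∩ Beatriz: 08:15–09:15, 10:45–11:00.
Windows ≥ 60 min: 08:15–09:15.
That's 1 window.

1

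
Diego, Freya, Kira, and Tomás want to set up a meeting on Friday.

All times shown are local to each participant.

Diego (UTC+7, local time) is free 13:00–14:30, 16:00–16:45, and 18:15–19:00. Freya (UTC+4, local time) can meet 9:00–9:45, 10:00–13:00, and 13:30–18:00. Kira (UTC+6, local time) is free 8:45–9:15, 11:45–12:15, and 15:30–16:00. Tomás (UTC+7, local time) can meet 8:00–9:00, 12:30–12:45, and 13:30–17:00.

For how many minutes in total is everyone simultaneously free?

Diego → UTC: 06:00–07:30, 09:00–09:45, 11:15–12:00.
Freya → UTC: 05:00–05:45, 06:00–09:00, 09:30–14:00.
Kira → UTC: 02:45–03:15, 05:45–06:15, 09:30–10:00.
Tomás → UTC: 01:00–02:00, 05:30–05:45, 06:30–10:00.
Diego ∩ Freya: 06:00–07:30, 09:30–09:45, 11:15–12:00.
Diego ∩ Freya ∩ Kira: 06:00–06:15, 09:30–09:45.
Diego ∩ Freya ∩ Kira ∩ Tomás: 09:30–09:45.
Total common minutes: 15.

15 minutes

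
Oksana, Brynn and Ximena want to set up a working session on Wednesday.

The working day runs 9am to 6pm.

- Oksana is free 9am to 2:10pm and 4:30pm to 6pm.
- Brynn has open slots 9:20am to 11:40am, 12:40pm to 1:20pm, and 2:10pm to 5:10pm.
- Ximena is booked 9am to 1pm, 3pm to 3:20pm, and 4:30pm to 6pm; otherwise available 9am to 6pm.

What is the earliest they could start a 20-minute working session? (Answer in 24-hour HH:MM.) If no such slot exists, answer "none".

Ximena free within 09:00–18:00: 13:00–15:00, 15:20–16:30.
Oksana ∩ Brynn: 09:20–11:40, 12:40–13:20, 16:30–17:10.
Oksana ∩ Brynn ∩ Ximena: 13:00–13:20.
Windows ≥ 20 min: 13:00–13:20.
Earliest such window starts at 13:00.

13:00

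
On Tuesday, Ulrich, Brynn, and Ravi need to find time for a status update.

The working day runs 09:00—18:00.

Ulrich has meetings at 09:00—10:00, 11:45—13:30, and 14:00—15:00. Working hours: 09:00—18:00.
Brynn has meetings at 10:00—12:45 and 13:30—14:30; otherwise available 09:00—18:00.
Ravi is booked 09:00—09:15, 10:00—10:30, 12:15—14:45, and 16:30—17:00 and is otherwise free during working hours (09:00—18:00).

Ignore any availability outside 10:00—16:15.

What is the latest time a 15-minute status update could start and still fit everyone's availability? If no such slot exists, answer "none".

Ulrich free within 09:00–18:00: 10:00–11:45, 13:30–14:00, 15:00–18:00.
Brynn free within 09:00–18:00: 09:00–10:00, 12:45–13:30, 14:30–18:00.
Ravi free within 09:00–18:00: 09:15–10:00, 10:30–12:15, 14:45–16:30, 17:00–18:00.
Ulrich ∩ Brynn: 15:00–18:00.
Ulrich ∩ Brynn ∩ Ravi: 15:00–16:30, 17:00–18:00.
Restricted to 10:00–16:15: 15:00–16:15.
Windows ≥ 15 min: 15:00–16:15.
Latest start in the last window 15:00–16:15 is 16:15 − 15 min = 16:00.

16:00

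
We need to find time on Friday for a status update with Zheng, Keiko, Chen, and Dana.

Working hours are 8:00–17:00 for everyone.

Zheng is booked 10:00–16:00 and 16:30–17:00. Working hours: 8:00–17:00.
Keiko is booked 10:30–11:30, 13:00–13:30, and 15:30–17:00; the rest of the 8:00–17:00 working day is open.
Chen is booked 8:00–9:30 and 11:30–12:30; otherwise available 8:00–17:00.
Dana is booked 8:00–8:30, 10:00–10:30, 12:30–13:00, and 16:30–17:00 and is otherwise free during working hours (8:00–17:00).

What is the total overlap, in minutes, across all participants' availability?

Zheng free within 08:00–17:00: 08:00–10:00, 16:00–16:30.
Keiko free within 08:00–17:00: 08:00–10:30, 11:30–13:00, 13:30–15:30.
Chen free within 08:00–17:00: 09:30–11:30, 12:30–17:00.
Dana free within 08:00–17:00: 08:30–10:00, 10:30–12:30, 13:00–16:30.
Zheng ∩ Keiko: 08:00–10:00.
Zheng ∩ Keiko ∩ Chen: 09:30–10:00.
Zheng ∩ Keiko ∩ Chen ∩ Dana: 09:30–10:00.
Total common minutes: 30.

30 minutes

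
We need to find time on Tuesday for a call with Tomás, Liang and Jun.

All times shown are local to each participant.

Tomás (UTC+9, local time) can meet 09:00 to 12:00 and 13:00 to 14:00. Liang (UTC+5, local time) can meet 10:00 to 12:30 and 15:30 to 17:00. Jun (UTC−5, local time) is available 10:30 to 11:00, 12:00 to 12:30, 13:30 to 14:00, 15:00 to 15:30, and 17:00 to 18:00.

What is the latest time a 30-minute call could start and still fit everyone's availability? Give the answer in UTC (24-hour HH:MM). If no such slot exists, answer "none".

none

Tomás → UTC: 00:00–03:00, 04:00–05:00.
Liang → UTC: 05:00–07:30, 10:30–12:00.
Jun → UTC: 15:30–16:00, 17:00–17:30, 18:30–19:00, 20:00–20:30, 22:00–23:00.
Tomás ∩ Liang: (none).
Tomás ∩ Liang ∩ Jun: (none).
Windows ≥ 30 min: (none).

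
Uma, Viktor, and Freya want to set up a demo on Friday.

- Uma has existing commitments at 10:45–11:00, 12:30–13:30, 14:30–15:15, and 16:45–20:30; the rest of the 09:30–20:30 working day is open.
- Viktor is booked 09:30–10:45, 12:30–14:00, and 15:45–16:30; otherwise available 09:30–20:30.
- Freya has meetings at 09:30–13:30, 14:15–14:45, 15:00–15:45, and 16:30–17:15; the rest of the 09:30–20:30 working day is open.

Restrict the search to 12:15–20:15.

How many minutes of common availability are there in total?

15 minutes

Uma free within 09:30–20:30: 09:30–10:45, 11:00–12:30, 13:30–14:30, 15:15–16:45.
Viktor free within 09:30–20:30: 10:45–12:30, 14:00–15:45, 16:30–20:30.
Freya free within 09:30–20:30: 13:30–14:15, 14:45–15:00, 15:45–16:30, 17:15–20:30.
Uma ∩ Viktor: 11:00–12:30, 14:00–14:30, 15:15–15:45, 16:30–16:45.
Uma ∩ Viktor ∩ Freya: 14:00–14:15.
Restricted to 12:15–20:15: 14:00–14:15.
Total common minutes: 15.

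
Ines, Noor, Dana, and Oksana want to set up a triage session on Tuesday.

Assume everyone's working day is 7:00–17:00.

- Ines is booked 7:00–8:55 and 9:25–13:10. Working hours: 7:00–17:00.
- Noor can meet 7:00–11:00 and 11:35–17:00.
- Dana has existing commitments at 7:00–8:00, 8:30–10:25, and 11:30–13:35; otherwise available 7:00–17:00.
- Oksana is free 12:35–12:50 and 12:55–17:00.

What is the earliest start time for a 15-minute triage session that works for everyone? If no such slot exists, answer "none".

13:35

Ines free within 07:00–17:00: 08:55–09:25, 13:10–17:00.
Dana free within 07:00–17:00: 08:00–08:30, 10:25–11:30, 13:35–17:00.
Ines ∩ Noor: 08:55–09:25, 13:10–17:00.
Ines ∩ Noor ∩ Dana: 13:35–17:00.
Ines ∩ Noor ∩ Dana ∩ Oksana: 13:35–17:00.
Windows ≥ 15 min: 13:35–17:00.
Earliest such window starts at 13:35.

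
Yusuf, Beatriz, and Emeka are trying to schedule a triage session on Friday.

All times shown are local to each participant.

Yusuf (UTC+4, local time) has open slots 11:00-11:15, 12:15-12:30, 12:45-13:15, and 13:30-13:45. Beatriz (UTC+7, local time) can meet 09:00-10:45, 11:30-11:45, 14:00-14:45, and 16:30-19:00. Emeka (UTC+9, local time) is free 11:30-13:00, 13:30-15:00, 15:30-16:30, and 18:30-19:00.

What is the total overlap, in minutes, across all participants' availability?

Yusuf → UTC: 07:00–07:15, 08:15–08:30, 08:45–09:15, 09:30–09:45.
Beatriz → UTC: 02:00–03:45, 04:30–04:45, 07:00–07:45, 09:30–12:00.
Emeka → UTC: 02:30–04:00, 04:30–06:00, 06:30–07:30, 09:30–10:00.
Yusuf ∩ Beatriz: 07:00–07:15, 09:30–09:45.
Yusuf ∩ Beatriz ∩ Emeka: 07:00–07:15, 09:30–09:45.
Total common minutes: 15 + 15 = 30.

30 minutes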